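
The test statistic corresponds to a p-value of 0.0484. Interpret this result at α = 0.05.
Since p = 0.0484 < α = 0.05, reject H₀.
There is sufficient evidence to reject the null hypothesis; the result is statistically significant at the 0.05 level.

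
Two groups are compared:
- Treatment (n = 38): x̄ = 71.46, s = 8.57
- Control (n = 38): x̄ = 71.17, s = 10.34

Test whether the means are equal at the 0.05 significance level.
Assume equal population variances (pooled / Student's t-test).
Student's two-sample t-test (equal variances):
H₀: μ₁ = μ₂
H₁: μ₁ ≠ μ₂
df = n₁ + n₂ - 2 = 74
Pooled variance s_p² = [(n₁-1)s₁² + (n₂-1)s₂²] / (n₁ + n₂ - 2) = [(37)(8.57²) + (37)(10.34²)] / 74 = 90.1803
SE = √(s_p²(1/n₁ + 1/n₂)) = √(90.1803 × (1/38 + 1/38)) = 2.1786
t = (x̄₁ - x̄₂) / SE = (71.46 - 71.17) / 2.1786 = 0.29 / 2.1786 = 0.133
p-value = 0.8945

Since p-value > α = 0.05, we fail to reject H₀.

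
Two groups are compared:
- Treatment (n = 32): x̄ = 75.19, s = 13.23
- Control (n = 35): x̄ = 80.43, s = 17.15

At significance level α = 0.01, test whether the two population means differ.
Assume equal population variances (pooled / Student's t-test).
Student's two-sample t-test (equal variances):
H₀: μ₁ = μ₂
H₁: μ₁ ≠ μ₂
df = n₁ + n₂ - 2 = 65
Pooled variance s_p² = [(n₁-1)s₁² + (n₂-1)s₂²] / (n₁ + n₂ - 2) = [(31)(13.23²) + (34)(17.15²)] / 65 = 237.3259
SE = √(s_p²(1/n₁ + 1/n₂)) = √(237.3259 × (1/32 + 1/35)) = 3.7679
t = (x̄₁ - x̄₂) / SE = (75.19 - 80.43) / 3.7679 = -5.24 / 3.7679 = -1.391
p-value = 0.1691

Since p-value > α = 0.01, we fail to reject H₀.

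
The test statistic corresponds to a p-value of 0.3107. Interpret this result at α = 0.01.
Since p = 0.3107 > α = 0.01, fail to reject H₀.
There is insufficient evidence to reject the null hypothesis; the result is not statistically significant at the 0.01 level.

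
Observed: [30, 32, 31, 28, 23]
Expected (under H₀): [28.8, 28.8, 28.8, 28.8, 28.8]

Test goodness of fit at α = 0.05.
Chi-square goodness of fit test:
H₀: observed counts match expected distribution
H₁: observed counts differ from expected distribution
df = k - 1 = 4
χ² = Σ(O - E)²/E
   = (30 - 28.8)²/28.8 + (32 - 28.8)²/28.8 + (31 - 28.8)²/28.8 + (28 - 28.8)²/28.8 + (23 - 28.8)²/28.8
   = 0.050 + 0.356 + 0.168 + 0.022 + 1.168
   = 1.76
p-value = 0.7791

Since p-value > α = 0.05, we fail to reject H₀.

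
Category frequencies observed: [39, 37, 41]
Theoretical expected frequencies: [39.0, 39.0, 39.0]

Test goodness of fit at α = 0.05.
Chi-square goodness of fit test:
H₀: observed counts match expected distribution
H₁: observed counts differ from expected distribution
df = k - 1 = 2
χ² = Σ(O - E)²/E
   = (39 - 39.0)²/39.0 + (37 - 39.0)²/39.0 + (41 - 39.0)²/39.0
   = 0.000 + 0.103 + 0.103
   = 0.21
p-value = 0.9025

Since p-value > α = 0.05, we fail to reject H₀.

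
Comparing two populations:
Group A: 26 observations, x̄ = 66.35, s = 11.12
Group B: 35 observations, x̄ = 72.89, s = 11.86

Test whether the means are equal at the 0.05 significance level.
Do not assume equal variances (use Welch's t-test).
Welch's two-sample t-test:
H₀: μ₁ = μ₂
H₁: μ₁ ≠ μ₂
s₁²/n₁ = 11.12²/26 = 4.7559,  s₂²/n₂ = 11.86²/35 = 4.0188
SE = √(s₁²/n₁ + s₂²/n₂) = √(4.7559 + 4.0188) = 2.9622
df (Welch-Satterthwaite) = (s₁²/n₁ + s₂²/n₂)² / [(s₁²/n₁)²/(n₁-1) + (s₂²/n₂)²/(n₂-1)] ≈ 55.80
t = (x̄₁ - x̄₂) / SE = (66.35 - 72.89) / 2.9622 = -6.54 / 2.9622 = -2.208
p-value = 0.0314

Since p-value < α = 0.05, we reject H₀.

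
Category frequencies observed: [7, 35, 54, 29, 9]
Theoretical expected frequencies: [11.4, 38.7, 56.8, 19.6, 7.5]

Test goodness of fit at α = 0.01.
Chi-square goodness of fit test:
H₀: observed counts match expected distribution
H₁: observed counts differ from expected distribution
df = k - 1 = 4
χ² = Σ(O - E)²/E
   = (7 - 11.4)²/11.4 + (35 - 38.7)²/38.7 + (54 - 56.8)²/56.8 + (29 - 19.6)²/19.6 + (9 - 7.5)²/7.5
   = 1.698 + 0.354 + 0.138 + 4.508 + 0.300
   = 7.00
p-value = 0.1360

Since p-value > α = 0.01, we fail to reject H₀.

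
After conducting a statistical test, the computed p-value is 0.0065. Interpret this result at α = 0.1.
Since p = 0.0065 < α = 0.1, reject H₀.
There is sufficient evidence to reject the null hypothesis; the result is statistically significant at the 0.1 level.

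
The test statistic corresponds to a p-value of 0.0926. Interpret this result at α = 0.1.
Since p = 0.0926 < α = 0.1, reject H₀.
There is sufficient evidence to reject the null hypothesis; the result is statistically significant at the 0.1 level.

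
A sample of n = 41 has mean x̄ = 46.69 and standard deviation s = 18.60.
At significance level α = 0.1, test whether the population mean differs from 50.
One-sample t-test:
H₀: μ = 50
H₁: μ ≠ 50
df = n - 1 = 40
t = (x̄ - μ₀) / (s/√n) = (46.69 - 50) / (18.60/√41) = -1.139
p-value = 0.2613

Since p-value > α = 0.1, we fail to reject H₀.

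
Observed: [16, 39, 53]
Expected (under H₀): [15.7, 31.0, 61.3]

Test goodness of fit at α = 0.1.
Chi-square goodness of fit test:
H₀: observed counts match expected distribution
H₁: observed counts differ from expected distribution
df = k - 1 = 2
χ² = Σ(O - E)²/E
   = (16 - 15.7)²/15.7 + (39 - 31.0)²/31.0 + (53 - 61.3)²/61.3
   = 0.006 + 2.065 + 1.124
   = 3.19
p-value = 0.2025

Since p-value > α = 0.1, we fail to reject H₀.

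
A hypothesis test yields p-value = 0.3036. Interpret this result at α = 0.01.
Since p = 0.3036 > α = 0.01, fail to reject H₀.
There is insufficient evidence to reject the null hypothesis; the result is not statistically significant at the 0.01 level.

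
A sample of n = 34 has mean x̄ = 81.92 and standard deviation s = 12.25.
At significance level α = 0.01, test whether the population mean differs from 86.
One-sample t-test:
H₀: μ = 86
H₁: μ ≠ 86
df = n - 1 = 33
t = (x̄ - μ₀) / (s/√n) = (81.92 - 86) / (12.25/√34) = -1.942
p-value = 0.0607

Since p-value > α = 0.01, we fail to reject H₀.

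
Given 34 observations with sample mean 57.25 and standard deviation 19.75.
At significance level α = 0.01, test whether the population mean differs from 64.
One-sample t-test:
H₀: μ = 64
H₁: μ ≠ 64
df = n - 1 = 33
t = (x̄ - μ₀) / (s/√n) = (57.25 - 64) / (19.75/√34) = -1.993
p-value = 0.0546

Since p-value > α = 0.01, we fail to reject H₀.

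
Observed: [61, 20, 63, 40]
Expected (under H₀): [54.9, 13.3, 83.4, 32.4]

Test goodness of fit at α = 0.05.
Chi-square goodness of fit test:
H₀: observed counts match expected distribution
H₁: observed counts differ from expected distribution
df = k - 1 = 3
χ² = Σ(O - E)²/E
   = (61 - 54.9)²/54.9 + (20 - 13.3)²/13.3 + (63 - 83.4)²/83.4 + (40 - 32.4)²/32.4
   = 0.678 + 3.375 + 4.990 + 1.783
   = 10.83
p-value = 0.0127

Since p-value < α = 0.05, we reject H₀.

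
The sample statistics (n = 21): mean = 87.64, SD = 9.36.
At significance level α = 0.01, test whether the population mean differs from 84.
One-sample t-test:
H₀: μ = 84
H₁: μ ≠ 84
df = n - 1 = 20
t = (x̄ - μ₀) / (s/√n) = (87.64 - 84) / (9.36/√21) = 1.782
p-value = 0.0899

Since p-value > α = 0.01, we fail to reject H₀.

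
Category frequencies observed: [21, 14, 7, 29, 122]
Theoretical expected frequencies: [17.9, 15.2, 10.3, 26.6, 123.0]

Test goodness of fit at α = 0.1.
Chi-square goodness of fit test:
H₀: observed counts match expected distribution
H₁: observed counts differ from expected distribution
df = k - 1 = 4
χ² = Σ(O - E)²/E
   = (21 - 17.9)²/17.9 + (14 - 15.2)²/15.2 + (7 - 10.3)²/10.3 + (29 - 26.6)²/26.6 + (122 - 123.0)²/123.0
   = 0.537 + 0.095 + 1.057 + 0.217 + 0.008
   = 1.91
p-value = 0.7517

Since p-value > α = 0.1, we fail to reject H₀.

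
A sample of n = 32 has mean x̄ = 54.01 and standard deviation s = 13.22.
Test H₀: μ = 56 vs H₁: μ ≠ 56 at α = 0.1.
One-sample t-test:
H₀: μ = 56
H₁: μ ≠ 56
df = n - 1 = 31
t = (x̄ - μ₀) / (s/√n) = (54.01 - 56) / (13.22/√32) = -0.852
p-value = 0.4010

Since p-value > α = 0.1, we fail to reject H₀.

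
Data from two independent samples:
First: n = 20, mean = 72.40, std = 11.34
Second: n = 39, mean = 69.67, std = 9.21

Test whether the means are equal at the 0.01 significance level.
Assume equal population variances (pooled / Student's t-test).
Student's two-sample t-test (equal variances):
H₀: μ₁ = μ₂
H₁: μ₁ ≠ μ₂
df = n₁ + n₂ - 2 = 57
Pooled variance s_p² = [(n₁-1)s₁² + (n₂-1)s₂²] / (n₁ + n₂ - 2) = [(19)(11.34²) + (38)(9.21²)] / 57 = 99.4146
SE = √(s_p²(1/n₁ + 1/n₂)) = √(99.4146 × (1/20 + 1/39)) = 2.7422
t = (x̄₁ - x̄₂) / SE = (72.40 - 69.67) / 2.7422 = 2.73 / 2.7422 = 0.996
p-value = 0.3237

Since p-value > α = 0.01, we fail to reject H₀.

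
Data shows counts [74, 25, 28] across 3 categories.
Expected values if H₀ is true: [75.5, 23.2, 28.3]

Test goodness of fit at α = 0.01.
Chi-square goodness of fit test:
H₀: observed counts match expected distribution
H₁: observed counts differ from expected distribution
df = k - 1 = 2
χ² = Σ(O - E)²/E
   = (74 - 75.5)²/75.5 + (25 - 23.2)²/23.2 + (28 - 28.3)²/28.3
   = 0.030 + 0.140 + 0.003
   = 0.17
p-value = 0.9173

Since p-value > α = 0.01, we fail to reject H₀.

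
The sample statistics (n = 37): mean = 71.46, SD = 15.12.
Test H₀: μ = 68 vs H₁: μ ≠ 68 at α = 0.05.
One-sample t-test:
H₀: μ = 68
H₁: μ ≠ 68
df = n - 1 = 36
t = (x̄ - μ₀) / (s/√n) = (71.46 - 68) / (15.12/√37) = 1.392
p-value = 0.1725

Since p-value > α = 0.05, we fail to reject H₀.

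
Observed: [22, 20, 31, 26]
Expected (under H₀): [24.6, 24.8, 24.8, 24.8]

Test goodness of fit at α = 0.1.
Chi-square goodness of fit test:
H₀: observed counts match expected distribution
H₁: observed counts differ from expected distribution
df = k - 1 = 3
χ² = Σ(O - E)²/E
   = (22 - 24.6)²/24.6 + (20 - 24.8)²/24.8 + (31 - 24.8)²/24.8 + (26 - 24.8)²/24.8
   = 0.275 + 0.929 + 1.550 + 0.058
   = 2.81
p-value = 0.4215

Since p-value > α = 0.1, we fail to reject H₀.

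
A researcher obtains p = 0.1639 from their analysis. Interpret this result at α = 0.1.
Since p = 0.1639 > α = 0.1, fail to reject H₀.
There is insufficient evidence to reject the null hypothesis; the result is not statistically significant at the 0.1 level.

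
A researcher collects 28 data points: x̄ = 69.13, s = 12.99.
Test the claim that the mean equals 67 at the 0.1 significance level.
One-sample t-test:
H₀: μ = 67
H₁: μ ≠ 67
df = n - 1 = 27
t = (x̄ - μ₀) / (s/√n) = (69.13 - 67) / (12.99/√28) = 0.868
p-value = 0.3932

Since p-value > α = 0.1, we fail to reject H₀.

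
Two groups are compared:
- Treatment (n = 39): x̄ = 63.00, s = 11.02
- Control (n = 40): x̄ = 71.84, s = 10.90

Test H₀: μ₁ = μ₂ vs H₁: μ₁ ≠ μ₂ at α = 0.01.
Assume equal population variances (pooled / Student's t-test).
Student's two-sample t-test (equal variances):
H₀: μ₁ = μ₂
H₁: μ₁ ≠ μ₂
df = n₁ + n₂ - 2 = 77
Pooled variance s_p² = [(n₁-1)s₁² + (n₂-1)s₂²] / (n₁ + n₂ - 2) = [(38)(11.02²) + (39)(10.90²)] / 77 = 120.1081
SE = √(s_p²(1/n₁ + 1/n₂)) = √(120.1081 × (1/39 + 1/40)) = 2.4663
t = (x̄₁ - x̄₂) / SE = (63.00 - 71.84) / 2.4663 = -8.84 / 2.4663 = -3.584
p-value = 0.0006

Since p-value < α = 0.01, we reject H₀.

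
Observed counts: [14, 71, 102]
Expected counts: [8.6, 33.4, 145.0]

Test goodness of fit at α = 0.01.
Chi-square goodness of fit test:
H₀: observed counts match expected distribution
H₁: observed counts differ from expected distribution
df = k - 1 = 2
χ² = Σ(O - E)²/E
   = (14 - 8.6)²/8.6 + (71 - 33.4)²/33.4 + (102 - 145.0)²/145.0
   = 3.391 + 42.328 + 12.752
   = 58.47
p-value < 0.0001

Since p-value < α = 0.01, we reject H₀.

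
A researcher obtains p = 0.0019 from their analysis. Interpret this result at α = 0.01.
Since p = 0.0019 < α = 0.01, reject H₀.
There is sufficient evidence to reject the null hypothesis; the result is statistically significant at the 0.01 level.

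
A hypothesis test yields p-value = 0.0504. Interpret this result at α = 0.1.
Since p = 0.0504 < α = 0.1, reject H₀.
There is sufficient evidence to reject the null hypothesis; the result is statistically significant at the 0.1 level.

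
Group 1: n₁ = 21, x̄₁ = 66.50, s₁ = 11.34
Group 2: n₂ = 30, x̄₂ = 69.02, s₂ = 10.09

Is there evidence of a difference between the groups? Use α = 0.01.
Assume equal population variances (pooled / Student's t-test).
Student's two-sample t-test (equal variances):
H₀: μ₁ = μ₂
H₁: μ₁ ≠ μ₂
df = n₁ + n₂ - 2 = 49
Pooled variance s_p² = [(n₁-1)s₁² + (n₂-1)s₂²] / (n₁ + n₂ - 2) = [(20)(11.34²) + (29)(10.09²)] / 49 = 112.7418
SE = √(s_p²(1/n₁ + 1/n₂)) = √(112.7418 × (1/21 + 1/30)) = 3.0210
t = (x̄₁ - x̄₂) / SE = (66.50 - 69.02) / 3.0210 = -2.52 / 3.0210 = -0.834
p-value = 0.4082

Since p-value > α = 0.01, we fail to reject H₀.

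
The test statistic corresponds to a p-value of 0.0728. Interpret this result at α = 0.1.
Since p = 0.0728 < α = 0.1, reject H₀.
There is sufficient evidence to reject the null hypothesis; the result is statistically significant at the 0.1 level.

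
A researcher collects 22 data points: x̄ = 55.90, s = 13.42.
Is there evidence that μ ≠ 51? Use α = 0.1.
One-sample t-test:
H₀: μ = 51
H₁: μ ≠ 51
df = n - 1 = 21
t = (x̄ - μ₀) / (s/√n) = (55.90 - 51) / (13.42/√22) = 1.713
p-value = 0.1015

Since p-value > α = 0.1, we fail to reject H₀.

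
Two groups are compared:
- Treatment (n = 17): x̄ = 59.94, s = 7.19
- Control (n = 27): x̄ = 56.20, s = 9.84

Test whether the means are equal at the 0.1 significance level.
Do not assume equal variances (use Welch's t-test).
Welch's two-sample t-test:
H₀: μ₁ = μ₂
H₁: μ₁ ≠ μ₂
s₁²/n₁ = 7.19²/17 = 3.0409,  s₂²/n₂ = 9.84²/27 = 3.5861
SE = √(s₁²/n₁ + s₂²/n₂) = √(3.0409 + 3.5861) = 2.5743
df (Welch-Satterthwaite) = (s₁²/n₁ + s₂²/n₂)² / [(s₁²/n₁)²/(n₁-1) + (s₂²/n₂)²/(n₂-1)] ≈ 40.95
t = (x̄₁ - x̄₂) / SE = (59.94 - 56.20) / 2.5743 = 3.74 / 2.5743 = 1.453
p-value = 0.1539

Since p-value > α = 0.1, we fail to reject H₀.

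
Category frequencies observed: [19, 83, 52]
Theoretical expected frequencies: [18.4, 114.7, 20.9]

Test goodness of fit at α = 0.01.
Chi-square goodness of fit test:
H₀: observed counts match expected distribution
H₁: observed counts differ from expected distribution
df = k - 1 = 2
χ² = Σ(O - E)²/E
   = (19 - 18.4)²/18.4 + (83 - 114.7)²/114.7 + (52 - 20.9)²/20.9
   = 0.020 + 8.761 + 46.278
   = 55.06
p-value < 0.0001

Since p-value < α = 0.01, we reject H₀.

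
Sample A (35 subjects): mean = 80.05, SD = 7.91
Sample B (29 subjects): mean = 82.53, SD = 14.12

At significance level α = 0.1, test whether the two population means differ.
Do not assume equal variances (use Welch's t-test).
Welch's two-sample t-test:
H₀: μ₁ = μ₂
H₁: μ₁ ≠ μ₂
s₁²/n₁ = 7.91²/35 = 1.7877,  s₂²/n₂ = 14.12²/29 = 6.8750
SE = √(s₁²/n₁ + s₂²/n₂) = √(1.7877 + 6.8750) = 2.9432
df (Welch-Satterthwaite) = (s₁²/n₁ + s₂²/n₂)² / [(s₁²/n₁)²/(n₁-1) + (s₂²/n₂)²/(n₂-1)] ≈ 42.11
t = (x̄₁ - x̄₂) / SE = (80.05 - 82.53) / 2.9432 = -2.48 / 2.9432 = -0.843
p-value = 0.4042

Since p-value > α = 0.1, we fail to reject H₀.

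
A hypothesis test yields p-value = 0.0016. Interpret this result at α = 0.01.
Since p = 0.0016 < α = 0.01, reject H₀.
There is sufficient evidence to reject the null hypothesis; the result is statistically significant at the 0.01 level.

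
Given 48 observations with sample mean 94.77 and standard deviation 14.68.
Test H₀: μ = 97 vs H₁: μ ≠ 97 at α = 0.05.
One-sample t-test:
H₀: μ = 97
H₁: μ ≠ 97
df = n - 1 = 47
t = (x̄ - μ₀) / (s/√n) = (94.77 - 97) / (14.68/√48) = -1.052
p-value = 0.2980

Since p-value > α = 0.05, we fail to reject H₀.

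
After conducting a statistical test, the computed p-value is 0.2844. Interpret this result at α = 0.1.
Since p = 0.2844 > α = 0.1, fail to reject H₀.
There is insufficient evidence to reject the null hypothesis; the result is not statistically significant at the 0.1 level.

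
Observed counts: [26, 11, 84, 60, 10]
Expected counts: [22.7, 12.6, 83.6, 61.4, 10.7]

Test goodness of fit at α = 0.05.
Chi-square goodness of fit test:
H₀: observed counts match expected distribution
H₁: observed counts differ from expected distribution
df = k - 1 = 4
χ² = Σ(O - E)²/E
   = (26 - 22.7)²/22.7 + (11 - 12.6)²/12.6 + (84 - 83.6)²/83.6 + (60 - 61.4)²/61.4 + (10 - 10.7)²/10.7
   = 0.480 + 0.203 + 0.002 + 0.032 + 0.046
   = 0.76
p-value = 0.9434

Since p-value > α = 0.05, we fail to reject H₀.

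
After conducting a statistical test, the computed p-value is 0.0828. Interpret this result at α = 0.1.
Since p = 0.0828 < α = 0.1, reject H₀.
There is sufficient evidence to reject the null hypothesis; the result is statistically significant at the 0.1 level.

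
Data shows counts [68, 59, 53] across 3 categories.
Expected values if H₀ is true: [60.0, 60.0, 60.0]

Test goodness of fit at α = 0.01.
Chi-square goodness of fit test:
H₀: observed counts match expected distribution
H₁: observed counts differ from expected distribution
df = k - 1 = 2
χ² = Σ(O - E)²/E
   = (68 - 60.0)²/60.0 + (59 - 60.0)²/60.0 + (53 - 60.0)²/60.0
   = 1.067 + 0.017 + 0.817
   = 1.90
p-value = 0.3867

Since p-value > α = 0.01, we fail to reject H₀.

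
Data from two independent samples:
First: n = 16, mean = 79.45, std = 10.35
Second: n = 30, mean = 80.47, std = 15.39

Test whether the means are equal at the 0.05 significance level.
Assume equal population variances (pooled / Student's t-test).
Student's two-sample t-test (equal variances):
H₀: μ₁ = μ₂
H₁: μ₁ ≠ μ₂
df = n₁ + n₂ - 2 = 44
Pooled variance s_p² = [(n₁-1)s₁² + (n₂-1)s₂²] / (n₁ + n₂ - 2) = [(15)(10.35²) + (29)(15.39²)] / 44 = 192.6261
SE = √(s_p²(1/n₁ + 1/n₂)) = √(192.6261 × (1/16 + 1/30)) = 4.2965
t = (x̄₁ - x̄₂) / SE = (79.45 - 80.47) / 4.2965 = -1.02 / 4.2965 = -0.237
p-value = 0.8134

Since p-value > α = 0.05, we fail to reject H₀.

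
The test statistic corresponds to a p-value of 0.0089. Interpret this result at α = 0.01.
Since p = 0.0089 < α = 0.01, reject H₀.
There is sufficient evidence to reject the null hypothesis; the result is statistically significant at the 0.01 level.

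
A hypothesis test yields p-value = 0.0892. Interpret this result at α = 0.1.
Since p = 0.0892 < α = 0.1, reject H₀.
There is sufficient evidence to reject the null hypothesis; the result is statistically significant at the 0.1 level.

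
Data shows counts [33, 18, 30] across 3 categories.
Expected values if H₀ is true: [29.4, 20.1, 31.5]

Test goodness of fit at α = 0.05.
Chi-square goodness of fit test:
H₀: observed counts match expected distribution
H₁: observed counts differ from expected distribution
df = k - 1 = 2
χ² = Σ(O - E)²/E
   = (33 - 29.4)²/29.4 + (18 - 20.1)²/20.1 + (30 - 31.5)²/31.5
   = 0.441 + 0.219 + 0.071
   = 0.73
p-value = 0.6936

Since p-value > α = 0.05, we fail to reject H₀.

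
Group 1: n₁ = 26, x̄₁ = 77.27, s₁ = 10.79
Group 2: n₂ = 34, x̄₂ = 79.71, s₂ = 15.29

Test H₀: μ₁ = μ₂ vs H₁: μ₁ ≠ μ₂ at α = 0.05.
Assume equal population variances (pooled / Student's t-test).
Student's two-sample t-test (equal variances):
H₀: μ₁ = μ₂
H₁: μ₁ ≠ μ₂
df = n₁ + n₂ - 2 = 58
Pooled variance s_p² = [(n₁-1)s₁² + (n₂-1)s₂²] / (n₁ + n₂ - 2) = [(25)(10.79²) + (33)(15.29²)] / 58 = 183.1979
SE = √(s_p²(1/n₁ + 1/n₂)) = √(183.1979 × (1/26 + 1/34)) = 3.5262
t = (x̄₁ - x̄₂) / SE = (77.27 - 79.71) / 3.5262 = -2.44 / 3.5262 = -0.692
p-value = 0.4917

Since p-value > α = 0.05, we fail to reject H₀.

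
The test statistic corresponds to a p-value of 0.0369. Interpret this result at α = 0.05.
Since p = 0.0369 < α = 0.05, reject H₀.
There is sufficient evidence to reject the null hypothesis; the result is statistically significant at the 0.05 level.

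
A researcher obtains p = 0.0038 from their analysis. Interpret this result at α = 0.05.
Since p = 0.0038 < α = 0.05, reject H₀.
There is sufficient evidence to reject the null hypothesis; the result is statistically significant at the 0.05 level.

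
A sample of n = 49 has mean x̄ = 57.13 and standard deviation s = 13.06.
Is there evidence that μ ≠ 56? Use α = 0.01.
One-sample t-test:
H₀: μ = 56
H₁: μ ≠ 56
df = n - 1 = 48
t = (x̄ - μ₀) / (s/√n) = (57.13 - 56) / (13.06/√49) = 0.606
p-value = 0.5476

Since p-value > α = 0.01, we fail to reject H₀.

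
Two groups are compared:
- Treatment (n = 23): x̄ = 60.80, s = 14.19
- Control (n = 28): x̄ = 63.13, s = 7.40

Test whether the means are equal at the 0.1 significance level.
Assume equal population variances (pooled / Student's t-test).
Student's two-sample t-test (equal variances):
H₀: μ₁ = μ₂
H₁: μ₁ ≠ μ₂
df = n₁ + n₂ - 2 = 49
Pooled variance s_p² = [(n₁-1)s₁² + (n₂-1)s₂²] / (n₁ + n₂ - 2) = [(22)(14.19²) + (27)(7.40²)] / 49 = 120.5787
SE = √(s_p²(1/n₁ + 1/n₂)) = √(120.5787 × (1/23 + 1/28)) = 3.0901
t = (x̄₁ - x̄₂) / SE = (60.80 - 63.13) / 3.0901 = -2.33 / 3.0901 = -0.754
p-value = 0.4545

Since p-value > α = 0.1, we fail to reject H₀.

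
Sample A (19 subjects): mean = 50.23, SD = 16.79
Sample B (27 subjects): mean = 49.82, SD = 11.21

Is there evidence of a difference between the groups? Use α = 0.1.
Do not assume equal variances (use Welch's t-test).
Welch's two-sample t-test:
H₀: μ₁ = μ₂
H₁: μ₁ ≠ μ₂
s₁²/n₁ = 16.79²/19 = 14.8371,  s₂²/n₂ = 11.21²/27 = 4.6542
SE = √(s₁²/n₁ + s₂²/n₂) = √(14.8371 + 4.6542) = 4.4149
df (Welch-Satterthwaite) = (s₁²/n₁ + s₂²/n₂)² / [(s₁²/n₁)²/(n₁-1) + (s₂²/n₂)²/(n₂-1)] ≈ 29.08
t = (x̄₁ - x̄₂) / SE = (50.23 - 49.82) / 4.4149 = 0.41 / 4.4149 = 0.093
p-value = 0.9266

Since p-value > α = 0.1, we fail to reject H₀.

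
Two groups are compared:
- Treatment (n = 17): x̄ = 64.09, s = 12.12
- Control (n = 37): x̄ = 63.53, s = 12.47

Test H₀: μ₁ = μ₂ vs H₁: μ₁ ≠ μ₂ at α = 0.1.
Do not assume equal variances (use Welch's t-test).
Welch's two-sample t-test:
H₀: μ₁ = μ₂
H₁: μ₁ ≠ μ₂
s₁²/n₁ = 12.12²/17 = 8.6408,  s₂²/n₂ = 12.47²/37 = 4.2027
SE = √(s₁²/n₁ + s₂²/n₂) = √(8.6408 + 4.2027) = 3.5838
df (Welch-Satterthwaite) = (s₁²/n₁ + s₂²/n₂)² / [(s₁²/n₁)²/(n₁-1) + (s₂²/n₂)²/(n₂-1)] ≈ 31.99
t = (x̄₁ - x̄₂) / SE = (64.09 - 63.53) / 3.5838 = 0.56 / 3.5838 = 0.156
p-value = 0.8768

Since p-value > α = 0.1, we fail to reject H₀.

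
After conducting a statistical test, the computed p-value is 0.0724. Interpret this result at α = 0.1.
Since p = 0.0724 < α = 0.1, reject H₀.
There is sufficient evidence to reject the null hypothesis; the result is statistically significant at the 0.1 level.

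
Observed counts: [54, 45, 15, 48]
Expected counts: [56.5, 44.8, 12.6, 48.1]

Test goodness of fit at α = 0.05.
Chi-square goodness of fit test:
H₀: observed counts match expected distribution
H₁: observed counts differ from expected distribution
df = k - 1 = 3
χ² = Σ(O - E)²/E
   = (54 - 56.5)²/56.5 + (45 - 44.8)²/44.8 + (15 - 12.6)²/12.6 + (48 - 48.1)²/48.1
   = 0.111 + 0.001 + 0.457 + 0.000
   = 0.57
p-value = 0.9035

Since p-value > α = 0.05, we fail to reject H₀.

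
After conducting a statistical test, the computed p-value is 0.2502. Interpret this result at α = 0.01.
Since p = 0.2502 > α = 0.01, fail to reject H₀.
There is insufficient evidence to reject the null hypothesis; the result is not statistically significant at the 0.01 level.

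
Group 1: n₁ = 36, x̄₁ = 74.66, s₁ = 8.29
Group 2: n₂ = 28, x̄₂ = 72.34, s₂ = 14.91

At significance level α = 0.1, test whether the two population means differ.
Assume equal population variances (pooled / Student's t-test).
Student's two-sample t-test (equal variances):
H₀: μ₁ = μ₂
H₁: μ₁ ≠ μ₂
df = n₁ + n₂ - 2 = 62
Pooled variance s_p² = [(n₁-1)s₁² + (n₂-1)s₂²] / (n₁ + n₂ - 2) = [(35)(8.29²) + (27)(14.91²)] / 62 = 135.6075
SE = √(s_p²(1/n₁ + 1/n₂)) = √(135.6075 × (1/36 + 1/28)) = 2.9343
t = (x̄₁ - x̄₂) / SE = (74.66 - 72.34) / 2.9343 = 2.32 / 2.9343 = 0.791
p-value = 0.4322

Since p-value > α = 0.1, we fail to reject H₀.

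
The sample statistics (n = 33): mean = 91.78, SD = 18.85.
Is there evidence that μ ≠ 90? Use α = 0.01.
One-sample t-test:
H₀: μ = 90
H₁: μ ≠ 90
df = n - 1 = 32
t = (x̄ - μ₀) / (s/√n) = (91.78 - 90) / (18.85/√33) = 0.542
p-value = 0.5913

Since p-value > α = 0.01, we fail to reject H₀.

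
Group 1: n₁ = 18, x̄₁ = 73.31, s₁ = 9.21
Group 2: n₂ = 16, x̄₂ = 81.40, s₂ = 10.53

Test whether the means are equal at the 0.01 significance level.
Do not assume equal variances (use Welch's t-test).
Welch's two-sample t-test:
H₀: μ₁ = μ₂
H₁: μ₁ ≠ μ₂
s₁²/n₁ = 9.21²/18 = 4.7125,  s₂²/n₂ = 10.53²/16 = 6.9301
SE = √(s₁²/n₁ + s₂²/n₂) = √(4.7125 + 6.9301) = 3.4121
df (Welch-Satterthwaite) = (s₁²/n₁ + s₂²/n₂)² / [(s₁²/n₁)²/(n₁-1) + (s₂²/n₂)²/(n₂-1)] ≈ 30.07
t = (x̄₁ - x̄₂) / SE = (73.31 - 81.40) / 3.4121 = -8.09 / 3.4121 = -2.371
p-value = 0.0243

Since p-value > α = 0.01, we fail to reject H₀.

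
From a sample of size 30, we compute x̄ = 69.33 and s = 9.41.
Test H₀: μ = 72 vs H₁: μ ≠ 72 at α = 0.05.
One-sample t-test:
H₀: μ = 72
H₁: μ ≠ 72
df = n - 1 = 29
t = (x̄ - μ₀) / (s/√n) = (69.33 - 72) / (9.41/√30) = -1.554
p-value = 0.1310

Since p-value > α = 0.05, we fail to reject H₀.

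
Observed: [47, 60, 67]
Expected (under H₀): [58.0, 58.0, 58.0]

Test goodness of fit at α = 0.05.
Chi-square goodness of fit test:
H₀: observed counts match expected distribution
H₁: observed counts differ from expected distribution
df = k - 1 = 2
χ² = Σ(O - E)²/E
   = (47 - 58.0)²/58.0 + (60 - 58.0)²/58.0 + (67 - 58.0)²/58.0
   = 2.086 + 0.069 + 1.397
   = 3.55
p-value = 0.1693

Since p-value > α = 0.05, we fail to reject H₀.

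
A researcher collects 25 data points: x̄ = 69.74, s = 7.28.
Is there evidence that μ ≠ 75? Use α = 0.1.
One-sample t-test:
H₀: μ = 75
H₁: μ ≠ 75
df = n - 1 = 24
t = (x̄ - μ₀) / (s/√n) = (69.74 - 75) / (7.28/√25) = -3.613
p-value = 0.0014

Since p-value < α = 0.1, we reject H₀.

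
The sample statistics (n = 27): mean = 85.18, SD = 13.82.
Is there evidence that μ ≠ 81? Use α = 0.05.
One-sample t-test:
H₀: μ = 81
H₁: μ ≠ 81
df = n - 1 = 26
t = (x̄ - μ₀) / (s/√n) = (85.18 - 81) / (13.82/√27) = 1.572
p-value = 0.1281

Since p-value > α = 0.05, we fail to reject H₀.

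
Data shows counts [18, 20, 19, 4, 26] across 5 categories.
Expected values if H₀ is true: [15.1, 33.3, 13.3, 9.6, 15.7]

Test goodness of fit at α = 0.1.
Chi-square goodness of fit test:
H₀: observed counts match expected distribution
H₁: observed counts differ from expected distribution
df = k - 1 = 4
χ² = Σ(O - E)²/E
   = (18 - 15.1)²/15.1 + (20 - 33.3)²/33.3 + (19 - 13.3)²/13.3 + (4 - 9.6)²/9.6 + (26 - 15.7)²/15.7
   = 0.557 + 5.312 + 2.443 + 3.267 + 6.757
   = 18.34
p-value = 0.0011

Since p-value < α = 0.1, we reject H₀.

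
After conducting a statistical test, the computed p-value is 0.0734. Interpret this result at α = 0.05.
Since p = 0.0734 > α = 0.05, fail to reject H₀.
There is insufficient evidence to reject the null hypothesis; the result is not statistically significant at the 0.05 level.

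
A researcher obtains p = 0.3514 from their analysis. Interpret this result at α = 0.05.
Since p = 0.3514 > α = 0.05, fail to reject H₀.
There is insufficient evidence to reject the null hypothesis; the result is not statistically significant at the 0.05 level.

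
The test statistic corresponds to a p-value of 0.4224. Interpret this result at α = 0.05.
Since p = 0.4224 > α = 0.05, fail to reject H₀.
There is insufficient evidence to reject the null hypothesis; the result is not statistically significant at the 0.05 level.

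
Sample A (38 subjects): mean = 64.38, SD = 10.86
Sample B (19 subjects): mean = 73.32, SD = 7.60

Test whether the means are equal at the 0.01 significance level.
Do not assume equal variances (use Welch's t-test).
Welch's two-sample t-test:
H₀: μ₁ = μ₂
H₁: μ₁ ≠ μ₂
s₁²/n₁ = 10.86²/38 = 3.1037,  s₂²/n₂ = 7.60²/19 = 3.0400
SE = √(s₁²/n₁ + s₂²/n₂) = √(3.1037 + 3.0400) = 2.4786
df (Welch-Satterthwaite) = (s₁²/n₁ + s₂²/n₂)² / [(s₁²/n₁)²/(n₁-1) + (s₂²/n₂)²/(n₂-1)] ≈ 48.78
t = (x̄₁ - x̄₂) / SE = (64.38 - 73.32) / 2.4786 = -8.94 / 2.4786 = -3.607
p-value = 0.0007

Since p-value < α = 0.01, we reject H₀.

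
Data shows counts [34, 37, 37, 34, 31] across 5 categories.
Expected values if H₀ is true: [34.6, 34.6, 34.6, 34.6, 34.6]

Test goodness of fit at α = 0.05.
Chi-square goodness of fit test:
H₀: observed counts match expected distribution
H₁: observed counts differ from expected distribution
df = k - 1 = 4
χ² = Σ(O - E)²/E
   = (34 - 34.6)²/34.6 + (37 - 34.6)²/34.6 + (37 - 34.6)²/34.6 + (34 - 34.6)²/34.6 + (31 - 34.6)²/34.6
   = 0.010 + 0.166 + 0.166 + 0.010 + 0.375
   = 0.73
p-value = 0.9478

Since p-value > α = 0.05, we fail to reject H₀.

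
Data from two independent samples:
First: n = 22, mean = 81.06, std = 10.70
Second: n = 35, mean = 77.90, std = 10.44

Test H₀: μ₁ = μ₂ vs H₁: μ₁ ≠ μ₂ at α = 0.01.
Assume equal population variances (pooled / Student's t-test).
Student's two-sample t-test (equal variances):
H₀: μ₁ = μ₂
H₁: μ₁ ≠ μ₂
df = n₁ + n₂ - 2 = 55
Pooled variance s_p² = [(n₁-1)s₁² + (n₂-1)s₂²] / (n₁ + n₂ - 2) = [(21)(10.70²) + (34)(10.44²)] / 55 = 111.0922
SE = √(s_p²(1/n₁ + 1/n₂)) = √(111.0922 × (1/22 + 1/35)) = 2.8677
t = (x̄₁ - x̄₂) / SE = (81.06 - 77.90) / 2.8677 = 3.16 / 2.8677 = 1.102
p-value = 0.2753

Since p-value > α = 0.01, we fail to reject H₀.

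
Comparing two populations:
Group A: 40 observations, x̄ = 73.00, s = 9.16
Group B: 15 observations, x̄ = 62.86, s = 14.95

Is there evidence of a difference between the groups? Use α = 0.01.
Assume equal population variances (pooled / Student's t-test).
Student's two-sample t-test (equal variances):
H₀: μ₁ = μ₂
H₁: μ₁ ≠ μ₂
df = n₁ + n₂ - 2 = 53
Pooled variance s_p² = [(n₁-1)s₁² + (n₂-1)s₂²] / (n₁ + n₂ - 2) = [(39)(9.16²) + (14)(14.95²)] / 53 = 120.7803
SE = √(s_p²(1/n₁ + 1/n₂)) = √(120.7803 × (1/40 + 1/15)) = 3.3274
t = (x̄₁ - x̄₂) / SE = (73.00 - 62.86) / 3.3274 = 10.14 / 3.3274 = 3.047
p-value = 0.0036

Since p-value < α = 0.01, we reject H₀.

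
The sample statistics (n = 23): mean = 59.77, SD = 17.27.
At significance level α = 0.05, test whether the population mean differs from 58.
One-sample t-test:
H₀: μ = 58
H₁: μ ≠ 58
df = n - 1 = 22
t = (x̄ - μ₀) / (s/√n) = (59.77 - 58) / (17.27/√23) = 0.492
p-value = 0.6279

Since p-value > α = 0.05, we fail to reject H₀.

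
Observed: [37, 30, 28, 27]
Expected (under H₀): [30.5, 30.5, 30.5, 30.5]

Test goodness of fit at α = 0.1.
Chi-square goodness of fit test:
H₀: observed counts match expected distribution
H₁: observed counts differ from expected distribution
df = k - 1 = 3
χ² = Σ(O - E)²/E
   = (37 - 30.5)²/30.5 + (30 - 30.5)²/30.5 + (28 - 30.5)²/30.5 + (27 - 30.5)²/30.5
   = 1.385 + 0.008 + 0.205 + 0.402
   = 2.00
p-value = 0.5724

Since p-value > α = 0.1, we fail to reject H₀.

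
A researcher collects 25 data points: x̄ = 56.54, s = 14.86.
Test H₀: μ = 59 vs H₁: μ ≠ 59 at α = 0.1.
One-sample t-test:
H₀: μ = 59
H₁: μ ≠ 59
df = n - 1 = 24
t = (x̄ - μ₀) / (s/√n) = (56.54 - 59) / (14.86/√25) = -0.828
p-value = 0.4160

Since p-value > α = 0.1, we fail to reject H₀.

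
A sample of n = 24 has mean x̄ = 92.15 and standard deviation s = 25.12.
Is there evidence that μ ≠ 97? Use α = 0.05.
One-sample t-test:
H₀: μ = 97
H₁: μ ≠ 97
df = n - 1 = 23
t = (x̄ - μ₀) / (s/√n) = (92.15 - 97) / (25.12/√24) = -0.946
p-value = 0.3541

Since p-value > α = 0.05, we fail to reject H₀.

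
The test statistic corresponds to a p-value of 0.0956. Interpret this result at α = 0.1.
Since p = 0.0956 < α = 0.1, reject H₀.
There is sufficient evidence to reject the null hypothesis; the result is statistically significant at the 0.1 level.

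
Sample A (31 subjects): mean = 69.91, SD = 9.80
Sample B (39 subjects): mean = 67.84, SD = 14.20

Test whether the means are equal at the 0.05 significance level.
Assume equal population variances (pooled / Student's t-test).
Student's two-sample t-test (equal variances):
H₀: μ₁ = μ₂
H₁: μ₁ ≠ μ₂
df = n₁ + n₂ - 2 = 68
Pooled variance s_p² = [(n₁-1)s₁² + (n₂-1)s₂²] / (n₁ + n₂ - 2) = [(30)(9.80²) + (38)(14.20²)] / 68 = 155.0518
SE = √(s_p²(1/n₁ + 1/n₂)) = √(155.0518 × (1/31 + 1/39)) = 2.9962
t = (x̄₁ - x̄₂) / SE = (69.91 - 67.84) / 2.9962 = 2.07 / 2.9962 = 0.691
p-value = 0.4920

Since p-value > α = 0.05, we fail to reject H₀.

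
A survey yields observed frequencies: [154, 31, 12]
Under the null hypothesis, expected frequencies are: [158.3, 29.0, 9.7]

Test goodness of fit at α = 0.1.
Chi-square goodness of fit test:
H₀: observed counts match expected distribution
H₁: observed counts differ from expected distribution
df = k - 1 = 2
χ² = Σ(O - E)²/E
   = (154 - 158.3)²/158.3 + (31 - 29.0)²/29.0 + (12 - 9.7)²/9.7
   = 0.117 + 0.138 + 0.545
   = 0.80
p-value = 0.6703

Since p-value > α = 0.1, we fail to reject H₀.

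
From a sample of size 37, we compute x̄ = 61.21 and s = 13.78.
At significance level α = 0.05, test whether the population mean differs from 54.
One-sample t-test:
H₀: μ = 54
H₁: μ ≠ 54
df = n - 1 = 36
t = (x̄ - μ₀) / (s/√n) = (61.21 - 54) / (13.78/√37) = 3.183
p-value = 0.0030

Since p-value < α = 0.05, we reject H₀.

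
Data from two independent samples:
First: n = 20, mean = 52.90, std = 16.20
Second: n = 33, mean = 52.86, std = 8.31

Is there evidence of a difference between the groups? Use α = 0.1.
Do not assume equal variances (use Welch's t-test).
Welch's two-sample t-test:
H₀: μ₁ = μ₂
H₁: μ₁ ≠ μ₂
s₁²/n₁ = 16.20²/20 = 13.1220,  s₂²/n₂ = 8.31²/33 = 2.0926
SE = √(s₁²/n₁ + s₂²/n₂) = √(13.1220 + 2.0926) = 3.9006
df (Welch-Satterthwaite) = (s₁²/n₁ + s₂²/n₂)² / [(s₁²/n₁)²/(n₁-1) + (s₂²/n₂)²/(n₂-1)] ≈ 25.16
t = (x̄₁ - x̄₂) / SE = (52.90 - 52.86) / 3.9006 = 0.04 / 3.9006 = 0.010
p-value = 0.9919

Since p-value > α = 0.1, we fail to reject H₀.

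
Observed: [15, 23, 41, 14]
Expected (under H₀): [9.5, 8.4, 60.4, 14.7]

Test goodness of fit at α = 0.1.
Chi-square goodness of fit test:
H₀: observed counts match expected distribution
H₁: observed counts differ from expected distribution
df = k - 1 = 3
χ² = Σ(O - E)²/E
   = (15 - 9.5)²/9.5 + (23 - 8.4)²/8.4 + (41 - 60.4)²/60.4 + (14 - 14.7)²/14.7
   = 3.184 + 25.376 + 6.231 + 0.033
   = 34.82
p-value < 0.0001

Since p-value < α = 0.1, we reject H₀.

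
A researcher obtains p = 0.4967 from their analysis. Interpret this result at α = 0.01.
Since p = 0.4967 > α = 0.01, fail to reject H₀.
There is insufficient evidence to reject the null hypothesis; the result is not statistically significant at the 0.01 level.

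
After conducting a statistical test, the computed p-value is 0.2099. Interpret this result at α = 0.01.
Since p = 0.2099 > α = 0.01, fail to reject H₀.
There is insufficient evidence to reject the null hypothesis; the result is not statistically significant at the 0.01 level.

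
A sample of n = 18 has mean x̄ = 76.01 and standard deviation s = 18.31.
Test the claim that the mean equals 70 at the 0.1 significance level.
One-sample t-test:
H₀: μ = 70
H₁: μ ≠ 70
df = n - 1 = 17
t = (x̄ - μ₀) / (s/√n) = (76.01 - 70) / (18.31/√18) = 1.393
p-value = 0.1817

Since p-value > α = 0.1, we fail to reject H₀.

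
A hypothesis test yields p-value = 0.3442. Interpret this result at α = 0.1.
Since p = 0.3442 > α = 0.1, fail to reject H₀.
There is insufficient evidence to reject the null hypothesis; the result is not statistically significant at the 0.1 level.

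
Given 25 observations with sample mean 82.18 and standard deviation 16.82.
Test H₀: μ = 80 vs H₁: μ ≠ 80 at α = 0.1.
One-sample t-test:
H₀: μ = 80
H₁: μ ≠ 80
df = n - 1 = 24
t = (x̄ - μ₀) / (s/√n) = (82.18 - 80) / (16.82/√25) = 0.648
p-value = 0.5231

Since p-value > α = 0.1, we fail to reject H₀.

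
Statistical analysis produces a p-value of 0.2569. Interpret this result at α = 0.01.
Since p = 0.2569 > α = 0.01, fail to reject H₀.
There is insufficient evidence to reject the null hypothesis; the result is not statistically significant at the 0.01 level.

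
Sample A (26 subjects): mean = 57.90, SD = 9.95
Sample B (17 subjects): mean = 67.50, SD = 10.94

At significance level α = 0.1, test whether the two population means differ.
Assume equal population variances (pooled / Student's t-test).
Student's two-sample t-test (equal variances):
H₀: μ₁ = μ₂
H₁: μ₁ ≠ μ₂
df = n₁ + n₂ - 2 = 41
Pooled variance s_p² = [(n₁-1)s₁² + (n₂-1)s₂²] / (n₁ + n₂ - 2) = [(25)(9.95²) + (16)(10.94²)] / 41 = 107.0732
SE = √(s_p²(1/n₁ + 1/n₂)) = √(107.0732 × (1/26 + 1/17)) = 3.2275
t = (x̄₁ - x̄₂) / SE = (57.90 - 67.50) / 3.2275 = -9.60 / 3.2275 = -2.974
p-value = 0.0049

Since p-value < α = 0.1, we reject H₀.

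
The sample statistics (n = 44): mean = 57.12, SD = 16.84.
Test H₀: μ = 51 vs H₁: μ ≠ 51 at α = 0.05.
One-sample t-test:
H₀: μ = 51
H₁: μ ≠ 51
df = n - 1 = 43
t = (x̄ - μ₀) / (s/√n) = (57.12 - 51) / (16.84/√44) = 2.411
p-value = 0.0203

Since p-value < α = 0.05, we reject H₀.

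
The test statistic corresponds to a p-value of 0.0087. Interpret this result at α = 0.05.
Since p = 0.0087 < α = 0.05, reject H₀.
There is sufficient evidence to reject the null hypothesis; the result is statistically significant at the 0.05 level.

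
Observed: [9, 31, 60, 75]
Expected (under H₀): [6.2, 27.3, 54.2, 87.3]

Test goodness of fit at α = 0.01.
Chi-square goodness of fit test:
H₀: observed counts match expected distribution
H₁: observed counts differ from expected distribution
df = k - 1 = 3
χ² = Σ(O - E)²/E
   = (9 - 6.2)²/6.2 + (31 - 27.3)²/27.3 + (60 - 54.2)²/54.2 + (75 - 87.3)²/87.3
   = 1.265 + 0.501 + 0.621 + 1.733
   = 4.12
p-value = 0.2488

Since p-value > α = 0.01, we fail to reject H₀.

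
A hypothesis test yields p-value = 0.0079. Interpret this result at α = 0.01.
Since p = 0.0079 < α = 0.01, reject H₀.
There is sufficient evidence to reject the null hypothesis; the result is statistically significant at the 0.01 level.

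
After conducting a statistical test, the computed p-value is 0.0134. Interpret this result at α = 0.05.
Since p = 0.0134 < α = 0.05, reject H₀.
There is sufficient evidence to reject the null hypothesis; the result is statistically significant at the 0.05 level.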